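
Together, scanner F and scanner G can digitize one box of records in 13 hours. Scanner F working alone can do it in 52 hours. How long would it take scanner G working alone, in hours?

52/3 hours

Combined rate is 1/13 per hour.
Known contribution: 1/52 per hour.
So scanner G's rate is 1/13 − 1/52 = 3/52, meaning 52/3 hours alone.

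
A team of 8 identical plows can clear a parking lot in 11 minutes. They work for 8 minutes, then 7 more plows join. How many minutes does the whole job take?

One plow does 1/88 of the job per minute.
After 8 minutes with 8 plows, 8/11 is done (3/11 left).
With 15 plows the rate is 15/88, so the rest takes 3/11 ÷ 15/88 = 8/5 minutes.
Total = 8 + 8/5 = 48/5 minutes.

48/5 minutes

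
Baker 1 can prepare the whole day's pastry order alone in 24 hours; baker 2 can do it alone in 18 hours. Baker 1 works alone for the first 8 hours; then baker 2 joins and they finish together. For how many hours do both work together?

48/7 hours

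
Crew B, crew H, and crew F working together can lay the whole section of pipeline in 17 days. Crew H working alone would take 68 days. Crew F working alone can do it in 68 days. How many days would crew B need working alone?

Combined rate is 1/17 per day.
Known contribution: 1/68 + 1/68 = (1 + 1)/68 = 2/68 = 1/34 per day.
So crew B's rate is 1/17 − 1/34 = 1/34, meaning 34 days alone.

34 days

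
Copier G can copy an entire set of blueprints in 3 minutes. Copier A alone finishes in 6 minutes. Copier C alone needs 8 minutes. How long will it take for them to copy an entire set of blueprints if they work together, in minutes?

Combined rate: 1/3 + 1/6 + 1/8 = (8 + 4 + 3)/24 = 15/24 = 5/8 per minute.
Time = 1 ÷ (5/8) = 8/5 minutes.

8/5 minutes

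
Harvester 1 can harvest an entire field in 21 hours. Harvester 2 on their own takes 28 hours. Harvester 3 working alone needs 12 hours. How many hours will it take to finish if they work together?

Combined rate: 1/21 + 1/28 + 1/12 = (4 + 3 + 7)/84 = 14/84 = 1/6 per hour.
Time = 1 ÷ (1/6) = 6 hours.

6 hours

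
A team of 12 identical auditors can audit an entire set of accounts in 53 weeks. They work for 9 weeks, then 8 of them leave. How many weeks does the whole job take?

One auditor does 1/636 of the job per week.
After 9 weeks with 12 auditors, 9/53 is done (44/53 left).
With 4 auditors the rate is 4/636 = 1/159, so the rest takes 44/53 ÷ 1/159 = 132 weeks.
Total = 9 + 132 = 141 weeks.

141 weeks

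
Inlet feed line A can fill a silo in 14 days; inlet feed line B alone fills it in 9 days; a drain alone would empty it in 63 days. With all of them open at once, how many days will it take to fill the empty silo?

6 days

Net rate = 1/14 + 1/9 − 1/63 = (9 + 14 − 2)/126 = 21/126 = 1/6 per day.
Filling time = 1 ÷ (1/6) = 6 days.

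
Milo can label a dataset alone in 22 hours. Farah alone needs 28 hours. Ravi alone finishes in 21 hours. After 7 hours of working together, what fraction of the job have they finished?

Combined rate: 1/22 + 1/28 + 1/21 = (42 + 33 + 44)/924 = 119/924 = 17/132 per hour.
In 7 hours they complete 7·17/132 = 119/132 of the job.

119/132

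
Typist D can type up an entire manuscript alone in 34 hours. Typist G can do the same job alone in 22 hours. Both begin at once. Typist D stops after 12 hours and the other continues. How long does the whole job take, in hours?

In the first 12 hours the combined rate is 14/187, so 168/187 of the job is done, leaving 19/187.
After typist D leaves the rate is 1/22 per hour; the remaining 19/187 takes 38/17 hours.
Total = 12 + 38/17 = 242/17 hours.

242/17 hours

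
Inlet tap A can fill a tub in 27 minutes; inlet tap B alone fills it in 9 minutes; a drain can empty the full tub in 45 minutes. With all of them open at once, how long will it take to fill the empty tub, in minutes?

135/17 minutes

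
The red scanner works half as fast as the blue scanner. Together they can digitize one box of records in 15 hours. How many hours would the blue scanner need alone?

Let the blue scanner's rate be r; then the red scanner's rate is (1/2)r, so together (1/2 + 1)r = (3/2)r = 1/15.
Thus r = 2/45 per hour.
The blue scanner alone: 45/2 hours; the red scanner alone: 45 hours.

45/2 hours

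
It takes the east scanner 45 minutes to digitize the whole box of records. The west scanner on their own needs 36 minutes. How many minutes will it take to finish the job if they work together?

20 minutes

With two workers the combined time is the product over the sum: 45·36/(45+36) = 1620/81 = 20 minutes.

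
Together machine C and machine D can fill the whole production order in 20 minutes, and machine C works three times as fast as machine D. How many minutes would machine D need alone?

80 minutes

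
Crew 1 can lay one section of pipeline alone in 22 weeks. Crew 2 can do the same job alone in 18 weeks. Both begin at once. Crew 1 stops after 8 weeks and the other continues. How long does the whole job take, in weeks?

126/11 weeks

In the first 8 weeks the combined rate is 10/99, so 80/99 of the job is done, leaving 19/99.
After Crew 1 leaves the rate is 1/18 per week; the remaining 19/99 takes 38/11 weeks.
Total = 8 + 38/11 = 126/11 weeks.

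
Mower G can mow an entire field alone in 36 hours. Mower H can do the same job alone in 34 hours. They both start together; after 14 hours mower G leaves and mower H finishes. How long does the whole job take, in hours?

187/9 hours

In the first 14 hours the combined rate is 35/612, so 245/306 of the job is done, leaving 61/306.
After mower G leaves the rate is 1/34 per hour; the remaining 61/306 takes 61/9 hours.
Total = 14 + 61/9 = 187/9 hours.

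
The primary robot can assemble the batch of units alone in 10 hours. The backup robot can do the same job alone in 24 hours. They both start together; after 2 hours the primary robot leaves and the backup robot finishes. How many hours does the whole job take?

96/5 hours

In the first 2 hours the combined rate is 17/120, so 17/60 of the job is done, leaving 43/60.
After the primary robot leaves the rate is 1/24 per hour; the remaining 43/60 takes 86/5 hours.
Total = 2 + 86/5 = 96/5 hours.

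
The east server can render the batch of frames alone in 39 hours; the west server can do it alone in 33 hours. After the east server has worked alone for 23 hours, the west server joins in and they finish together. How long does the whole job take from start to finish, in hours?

In 23 hours the east server does 23/39 of the job, leaving 16/39.
The east server and the west server together work at 8/143 per hour, so finishing takes 16/39 ÷ 8/143 = 22/3 hours.
Total time = 23 + 22/3 = 91/3 hours.

91/3 hours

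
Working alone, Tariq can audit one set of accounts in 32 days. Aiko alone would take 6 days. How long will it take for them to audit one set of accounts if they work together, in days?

96/19 days

With two workers the combined time is the product over the sum: 32·6/(32+6) = 192/38 = 96/19 days.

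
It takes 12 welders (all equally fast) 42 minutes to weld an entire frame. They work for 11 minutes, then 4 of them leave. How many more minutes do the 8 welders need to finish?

One welder does 1/504 of the job per minute.
After 11 minutes with 12 welders, 11/42 is done (31/42 left).
With 8 welders the rate is 8/504 = 1/63, so the rest takes 31/42 ÷ 1/63 = 93/2 minutes.

93/2 minutes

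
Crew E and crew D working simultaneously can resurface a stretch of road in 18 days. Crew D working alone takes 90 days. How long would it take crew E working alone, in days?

Combined rate is 1/18 per day.
Known contribution: 1/90 per day.
So crew E's rate is 1/18 − 1/90 = 2/45, meaning 45/2 days alone.

45/2 days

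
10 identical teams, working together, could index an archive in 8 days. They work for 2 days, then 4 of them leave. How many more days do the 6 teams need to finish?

10 days

One team does 1/80 of the job per day.
After 2 days with 10 teams, 1/4 is done (3/4 left).
With 6 teams the rate is 6/80 = 3/40, so the rest takes 3/4 ÷ 3/40 = 10 days.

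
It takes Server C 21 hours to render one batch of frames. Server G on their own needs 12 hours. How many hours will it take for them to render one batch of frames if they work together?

84/11 hours

With two workers the combined time is the product over the sum: 21·12/(21+12) = 252/33 = 84/11 hours.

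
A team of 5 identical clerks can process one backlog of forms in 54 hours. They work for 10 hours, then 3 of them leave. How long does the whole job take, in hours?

120 hours

One clerk does 1/270 of the job per hour.
After 10 hours with 5 clerks, 5/27 is done (22/27 left).
With 2 clerks the rate is 2/270 = 1/135, so the rest takes 22/27 ÷ 1/135 = 110 hours.
Total = 10 + 110 = 120 hours.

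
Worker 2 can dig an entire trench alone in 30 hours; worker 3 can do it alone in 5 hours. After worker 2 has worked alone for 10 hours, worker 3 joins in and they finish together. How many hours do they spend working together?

20/7 hours

In 10 hours worker 2 does 10/30 = 1/3 of the job, leaving 2/3.
Worker 2 and worker 3 together work at 7/30 per hour, so finishing takes 2/3 ÷ 7/30 = 20/7 hours.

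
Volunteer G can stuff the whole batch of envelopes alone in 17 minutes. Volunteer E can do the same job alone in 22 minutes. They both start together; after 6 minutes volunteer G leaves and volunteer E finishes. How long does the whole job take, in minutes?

In the first 6 minutes the combined rate is 39/374, so 117/187 of the job is done, leaving 70/187.
After volunteer G leaves the rate is 1/22 per minute; the remaining 70/187 takes 140/17 minutes.
Total = 6 + 140/17 = 242/17 minutes.

242/17 minutes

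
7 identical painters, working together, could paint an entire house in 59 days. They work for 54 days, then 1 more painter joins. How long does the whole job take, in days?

One painter does 1/413 of the job per day.
After 54 days with 7 painters, 54/59 is done (5/59 left).
With 8 painters the rate is 8/413, so the rest takes 5/59 ÷ 8/413 = 35/8 days.
Total = 54 + 35/8 = 467/8 days.

467/8 days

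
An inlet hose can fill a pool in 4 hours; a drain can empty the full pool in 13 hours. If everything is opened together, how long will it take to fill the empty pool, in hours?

52/9 hours

Net rate = 1/4 − 1/13 = (13 − 4)/52 = 9/52 per hour.
Filling time = 1 ÷ (9/52) = 52/9 hours.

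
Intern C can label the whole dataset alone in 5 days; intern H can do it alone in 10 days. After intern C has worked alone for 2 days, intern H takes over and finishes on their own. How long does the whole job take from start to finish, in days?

In 2 days intern C does 2/5 of the job, leaving 3/5.
Intern H works at 1/10 per day, so finishing takes 3/5 ÷ 1/10 = 6 days.
Total time = 2 + 6 = 8 days.

8 days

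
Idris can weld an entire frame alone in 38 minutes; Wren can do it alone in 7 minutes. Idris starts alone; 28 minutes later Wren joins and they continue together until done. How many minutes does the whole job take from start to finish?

266/9 minutes

In 28 minutes Idris does 28/38 = 14/19 of the job, leaving 5/19.
Idris and Wren together work at 45/266 per minute, so finishing takes 5/19 ÷ 45/266 = 14/9 minutes.
Total time = 28 + 14/9 = 266/9 minutes.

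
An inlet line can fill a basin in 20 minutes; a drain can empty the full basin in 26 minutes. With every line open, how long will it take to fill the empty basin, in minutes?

Net rate = 1/20 − 1/26 = (13 − 10)/260 = 3/260 per minute.
Filling time = 1 ÷ (3/260) = 260/3 minutes.

260/3 minutes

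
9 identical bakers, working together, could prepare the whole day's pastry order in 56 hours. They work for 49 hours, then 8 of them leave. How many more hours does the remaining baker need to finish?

One baker does 1/504 of the job per hour.
After 49 hours with 9 bakers, 7/8 is done (1/8 left).
With 1 baker the rate is 1/504, so the rest takes 1/8 ÷ 1/504 = 63 hours.

63 hours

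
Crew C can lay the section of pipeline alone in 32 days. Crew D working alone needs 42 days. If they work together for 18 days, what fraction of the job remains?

1/112

Combined rate: 1/32 + 1/42 = (21 + 16)/672 = 37/672 per day.
In 18 days they complete 18·37/672 = 111/112 of the job.
So 1/112 remains.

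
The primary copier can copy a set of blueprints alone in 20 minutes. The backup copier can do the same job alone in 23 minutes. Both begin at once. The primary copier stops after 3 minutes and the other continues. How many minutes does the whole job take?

In the first 3 minutes the combined rate is 43/460, so 129/460 of the job is done, leaving 331/460.
After the primary copier leaves the rate is 1/23 per minute; the remaining 331/460 takes 331/20 minutes.
Total = 3 + 331/20 = 391/20 minutes.

391/20 minutes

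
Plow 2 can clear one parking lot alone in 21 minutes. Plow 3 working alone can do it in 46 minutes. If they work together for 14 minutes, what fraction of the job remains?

Combined rate: 1/21 + 1/46 = (46 + 21)/966 = 67/966 per minute.
In 14 minutes they complete 14·67/966 = 67/69 of the job.
So 2/69 remains.

2/69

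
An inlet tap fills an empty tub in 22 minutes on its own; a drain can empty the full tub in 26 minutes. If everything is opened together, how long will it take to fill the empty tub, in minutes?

143 minutes

Net rate = 1/22 − 1/26 = (13 − 11)/286 = 2/286 = 1/143 per minute.
Filling time = 1 ÷ (1/143) = 143 minutes.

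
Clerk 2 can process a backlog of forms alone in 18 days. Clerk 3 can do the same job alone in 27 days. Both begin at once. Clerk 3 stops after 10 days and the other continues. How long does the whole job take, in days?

34/3 days

In the first 10 days the combined rate is 5/54, so 25/27 of the job is done, leaving 2/27.
After Clerk 3 leaves the rate is 1/18 per day; the remaining 2/27 takes 4/3 days.
Total = 10 + 4/3 = 34/3 days.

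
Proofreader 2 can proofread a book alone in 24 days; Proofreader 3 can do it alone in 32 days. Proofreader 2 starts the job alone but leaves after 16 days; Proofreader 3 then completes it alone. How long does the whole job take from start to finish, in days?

In 16 days Proofreader 2 does 16/24 = 2/3 of the job, leaving 1/3.
Proofreader 3 works at 1/32 per day, so finishing takes 1/3 ÷ 1/32 = 32/3 days.
Total time = 16 + 32/3 = 80/3 days.

80/3 days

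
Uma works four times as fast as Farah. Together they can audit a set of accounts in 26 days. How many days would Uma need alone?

65/2 days

Let Farah's rate be r; then Uma's rate is 4r, so together (4 + 1)r = 5r = 1/26.
Thus r = 1/130 per day.
Farah alone: 130 days; Uma alone: 65/2 days.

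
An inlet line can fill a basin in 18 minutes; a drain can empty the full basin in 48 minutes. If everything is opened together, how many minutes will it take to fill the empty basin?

144/5 minutes

Net rate = 1/18 − 1/48 = (8 − 3)/144 = 5/144 per minute.
Filling time = 1 ÷ (5/144) = 144/5 minutes.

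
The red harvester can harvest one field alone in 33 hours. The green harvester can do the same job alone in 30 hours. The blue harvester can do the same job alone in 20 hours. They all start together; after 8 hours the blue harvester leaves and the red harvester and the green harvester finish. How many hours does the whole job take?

In the first 8 hours the combined rate is 5/44, so 10/11 of the job is done, leaving 1/11.
After the blue harvester leaves the rate is 7/110 per hour; the remaining 1/11 takes 10/7 hours.
Total = 8 + 10/7 = 66/7 hours.

66/7 hours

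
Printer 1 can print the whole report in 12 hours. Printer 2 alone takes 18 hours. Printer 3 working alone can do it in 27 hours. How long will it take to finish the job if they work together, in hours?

108/19 hours

Combined rate: 1/12 + 1/18 + 1/27 = (9 + 6 + 4)/108 = 19/108 per hour.
Time = 1 ÷ (19/108) = 108/19 hours.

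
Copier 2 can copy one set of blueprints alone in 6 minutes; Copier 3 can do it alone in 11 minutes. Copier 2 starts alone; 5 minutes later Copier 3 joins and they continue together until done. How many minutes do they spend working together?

11/17 minutes

In 5 minutes Copier 2 does 5/6 of the job, leaving 1/6.
Copier 2 and Copier 3 together work at 17/66 per minute, so finishing takes 1/6 ÷ 17/66 = 11/17 minutes.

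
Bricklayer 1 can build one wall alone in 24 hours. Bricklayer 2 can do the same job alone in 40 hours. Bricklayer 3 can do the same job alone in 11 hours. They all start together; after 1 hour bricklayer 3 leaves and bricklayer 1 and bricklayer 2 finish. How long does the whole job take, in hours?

In the first 1 hour the combined rate is 26/165, so 26/165 of the job is done, leaving 139/165.
After bricklayer 3 leaves the rate is 1/15 per hour; the remaining 139/165 takes 139/11 hours.
Total = 1 + 139/11 = 150/11 hours.

150/11 hours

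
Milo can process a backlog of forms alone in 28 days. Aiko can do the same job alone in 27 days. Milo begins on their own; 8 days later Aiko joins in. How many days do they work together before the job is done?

In the first 8 days Milo alone does 8/28 = 2/7 of the job, leaving 5/7.
Once everyone is working, combined rate: 1/28 + 1/27 = (27 + 28)/756 = 55/756 per day.
Remaining 5/7 at 55/756 per day takes 108/11 days.

108/11 days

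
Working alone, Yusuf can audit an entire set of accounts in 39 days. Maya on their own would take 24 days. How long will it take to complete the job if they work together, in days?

Combined rate: 1/39 + 1/24 = (8 + 13)/312 = 21/312 = 7/104 per day.
Time = 1 ÷ (7/104) = 104/7 days.

104/7 days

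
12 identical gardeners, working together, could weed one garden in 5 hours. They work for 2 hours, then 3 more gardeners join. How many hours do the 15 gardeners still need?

One gardener does 1/60 of the job per hour.
After 2 hours with 12 gardeners, 2/5 is done (3/5 left).
With 15 gardeners the rate is 15/60 = 1/4, so the rest takes 3/5 ÷ 1/4 = 12/5 hours.

12/5 hours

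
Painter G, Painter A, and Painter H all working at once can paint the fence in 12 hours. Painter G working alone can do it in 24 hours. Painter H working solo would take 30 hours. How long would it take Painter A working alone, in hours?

Combined rate is 1/12 per hour.
Known contribution: 1/24 + 1/30 = (5 + 4)/120 = 9/120 = 3/40 per hour.
So Painter A's rate is 1/12 − 3/40 = 1/120, meaning 120 hours alone.

120 hours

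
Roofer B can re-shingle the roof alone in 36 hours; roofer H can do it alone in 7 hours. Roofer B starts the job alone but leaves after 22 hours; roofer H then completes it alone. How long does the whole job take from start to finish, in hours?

445/18 hours

In 22 hours roofer B does 22/36 = 11/18 of the job, leaving 7/18.
Roofer H works at 1/7 per hour, so finishing takes 7/18 ÷ 1/7 = 49/18 hours.
Total time = 22 + 49/18 = 445/18 hours.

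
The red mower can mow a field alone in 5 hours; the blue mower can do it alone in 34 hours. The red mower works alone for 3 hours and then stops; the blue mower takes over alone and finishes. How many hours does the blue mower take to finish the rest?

68/5 hours

In 3 hours the red mower does 3/5 of the job, leaving 2/5.
The blue mower works at 1/34 per hour, so finishing takes 2/5 ÷ 1/34 = 68/5 hours.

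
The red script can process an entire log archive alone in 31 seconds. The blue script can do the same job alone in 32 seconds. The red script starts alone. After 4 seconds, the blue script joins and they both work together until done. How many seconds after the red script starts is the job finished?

In the first 4 seconds the red script alone does 4/31 of the job, leaving 27/31.
Once everyone is working, combined rate: 1/31 + 1/32 = (32 + 31)/992 = 63/992 per second.
Remaining 27/31 at 63/992 per second takes 96/7 seconds.
Total from the start = 4 + 96/7 = 124/7 seconds.

124/7 seconds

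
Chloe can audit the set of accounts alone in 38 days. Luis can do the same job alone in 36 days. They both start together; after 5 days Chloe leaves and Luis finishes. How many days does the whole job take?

In the first 5 days the combined rate is 37/684, so 185/684 of the job is done, leaving 499/684.
After Chloe leaves the rate is 1/36 per day; the remaining 499/684 takes 499/19 days.
Total = 5 + 499/19 = 594/19 days.

594/19 days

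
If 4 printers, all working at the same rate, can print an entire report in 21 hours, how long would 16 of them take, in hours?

Total work is 4·21 = 84 printer-hours.
With 16 printers: 84/16 = 21/4 hours.

21/4 hours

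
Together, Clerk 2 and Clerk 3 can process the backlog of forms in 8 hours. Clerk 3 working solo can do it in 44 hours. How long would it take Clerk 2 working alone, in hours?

Combined rate is 1/8 per hour.
Known contribution: 1/44 per hour.
So Clerk 2's rate is 1/8 − 1/44 = 9/88, meaning 88/9 hours alone.

88/9 hours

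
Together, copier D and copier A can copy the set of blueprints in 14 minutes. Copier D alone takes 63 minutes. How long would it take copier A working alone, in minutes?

Combined rate is 1/14 per minute.
Known contribution: 1/63 per minute.
So copier A's rate is 1/14 − 1/63 = 1/18, meaning 18 minutes alone.

18 minutes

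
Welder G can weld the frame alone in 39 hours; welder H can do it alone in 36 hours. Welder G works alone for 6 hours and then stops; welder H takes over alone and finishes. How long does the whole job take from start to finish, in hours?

474/13 hours

In 6 hours welder G does 6/39 = 2/13 of the job, leaving 11/13.
Welder H works at 1/36 per hour, so finishing takes 11/13 ÷ 1/36 = 396/13 hours.
Total time = 6 + 396/13 = 474/13 hours.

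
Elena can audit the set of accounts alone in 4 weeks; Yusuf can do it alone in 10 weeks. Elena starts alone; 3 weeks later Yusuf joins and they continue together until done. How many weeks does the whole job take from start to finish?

In 3 weeks Elena does 3/4 of the job, leaving 1/4.
Elena and Yusuf together work at 7/20 per week, so finishing takes 1/4 ÷ 7/20 = 5/7 weeks.
Total time = 3 + 5/7 = 26/7 weeks.

26/7 weeks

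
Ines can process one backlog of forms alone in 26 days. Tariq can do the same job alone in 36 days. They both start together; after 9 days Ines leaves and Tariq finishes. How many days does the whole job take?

In the first 9 days the combined rate is 31/468, so 31/52 of the job is done, leaving 21/52.
After Ines leaves the rate is 1/36 per day; the remaining 21/52 takes 189/13 days.
Total = 9 + 189/13 = 306/13 days.

306/13 days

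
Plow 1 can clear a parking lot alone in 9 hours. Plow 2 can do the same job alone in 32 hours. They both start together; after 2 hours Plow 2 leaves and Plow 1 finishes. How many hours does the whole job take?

In the first 2 hours the combined rate is 41/288, so 41/144 of the job is done, leaving 103/144.
After Plow 2 leaves the rate is 1/9 per hour; the remaining 103/144 takes 103/16 hours.
Total = 2 + 103/16 = 135/16 hours.

135/16 hours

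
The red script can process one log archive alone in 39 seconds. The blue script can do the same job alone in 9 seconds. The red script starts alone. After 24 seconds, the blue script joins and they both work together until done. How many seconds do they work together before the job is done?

In the first 24 seconds the red script alone does 24/39 = 8/13 of the job, leaving 5/13.
Once everyone is working, combined rate: 1/39 + 1/9 = (3 + 13)/117 = 16/117 per second.
Remaining 5/13 at 16/117 per second takes 45/16 seconds.

45/16 seconds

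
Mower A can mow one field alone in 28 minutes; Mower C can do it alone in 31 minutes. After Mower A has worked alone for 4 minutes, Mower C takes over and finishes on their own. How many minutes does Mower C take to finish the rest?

186/7 minutes

In 4 minutes Mower A does 4/28 = 1/7 of the job, leaving 6/7.
Mower C works at 1/31 per minute, so finishing takes 6/7 ÷ 1/31 = 186/7 minutes.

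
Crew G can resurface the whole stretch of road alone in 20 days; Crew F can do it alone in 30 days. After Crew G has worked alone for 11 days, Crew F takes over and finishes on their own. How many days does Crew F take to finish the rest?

In 11 days Crew G does 11/20 of the job, leaving 9/20.
Crew F works at 1/30 per day, so finishing takes 9/20 ÷ 1/30 = 27/2 days.

27/2 days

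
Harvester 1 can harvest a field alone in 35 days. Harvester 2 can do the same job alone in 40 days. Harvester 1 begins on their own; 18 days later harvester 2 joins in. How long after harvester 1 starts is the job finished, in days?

406/15 days

In the first 18 days harvester 1 alone does 18/35 of the job, leaving 17/35.
Once everyone is working, combined rate: 1/35 + 1/40 = (8 + 7)/280 = 15/280 = 3/56 per day.
Remaining 17/35 at 3/56 per day takes 136/15 days.
Total from the start = 18 + 136/15 = 406/15 days.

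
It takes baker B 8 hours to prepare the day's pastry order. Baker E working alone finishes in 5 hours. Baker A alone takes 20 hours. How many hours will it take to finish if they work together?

8/3 hours

Combined rate: 1/8 + 1/5 + 1/20 = (5 + 8 + 2)/40 = 15/40 = 3/8 per hour.
Time = 1 ÷ (3/8) = 8/3 hours.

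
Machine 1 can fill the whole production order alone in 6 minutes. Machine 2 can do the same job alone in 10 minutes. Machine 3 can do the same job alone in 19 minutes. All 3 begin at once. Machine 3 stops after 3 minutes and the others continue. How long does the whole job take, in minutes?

In the first 3 minutes the combined rate is 91/285, so 91/95 of the job is done, leaving 4/95.
After machine 3 leaves the rate is 4/15 per minute; the remaining 4/95 takes 3/19 minutes.
Total = 3 + 3/19 = 60/19 minutes.

60/19 minutes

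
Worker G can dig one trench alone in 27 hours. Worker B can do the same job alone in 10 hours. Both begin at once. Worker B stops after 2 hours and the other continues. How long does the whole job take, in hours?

108/5 hours

In the first 2 hours the combined rate is 37/270, so 37/135 of the job is done, leaving 98/135.
After Worker B leaves the rate is 1/27 per hour; the remaining 98/135 takes 98/5 hours.
Total = 2 + 98/5 = 108/5 hours.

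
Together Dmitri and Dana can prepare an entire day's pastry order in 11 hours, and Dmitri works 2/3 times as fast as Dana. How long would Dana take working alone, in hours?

55/3 hours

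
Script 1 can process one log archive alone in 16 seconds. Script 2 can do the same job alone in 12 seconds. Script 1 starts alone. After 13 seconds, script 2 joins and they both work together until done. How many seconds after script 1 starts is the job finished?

In the first 13 seconds script 1 alone does 13/16 of the job, leaving 3/16.
Once everyone is working, combined rate: 1/16 + 1/12 = (3 + 4)/48 = 7/48 per second.
Remaining 3/16 at 7/48 per second takes 9/7 seconds.
Total from the start = 13 + 9/7 = 100/7 seconds.

100/7 seconds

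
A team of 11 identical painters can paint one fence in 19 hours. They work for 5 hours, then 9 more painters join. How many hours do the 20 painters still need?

One painter does 1/209 of the job per hour.
After 5 hours with 11 painters, 5/19 is done (14/19 left).
With 20 painters the rate is 20/209, so the rest takes 14/19 ÷ 20/209 = 77/10 hours.

77/10 hours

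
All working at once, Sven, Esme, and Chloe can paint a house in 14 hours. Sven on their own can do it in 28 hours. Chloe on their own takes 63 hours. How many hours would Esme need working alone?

252/5 hours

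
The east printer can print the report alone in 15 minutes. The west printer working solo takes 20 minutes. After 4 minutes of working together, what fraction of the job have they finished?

Combined rate: 1/15 + 1/20 = (4 + 3)/60 = 7/60 per minute.
In 4 minutes they complete 4·7/60 = 7/15 of the job.

7/15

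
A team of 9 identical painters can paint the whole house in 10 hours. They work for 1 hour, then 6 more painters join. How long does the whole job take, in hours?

32/5 hours

One painter does 1/90 of the job per hour.
After 1 hour with 9 painters, 1/10 is done (9/10 left).
With 15 painters the rate is 15/90 = 1/6, so the rest takes 9/10 ÷ 1/6 = 27/5 hours.
Total = 1 + 27/5 = 32/5 hours.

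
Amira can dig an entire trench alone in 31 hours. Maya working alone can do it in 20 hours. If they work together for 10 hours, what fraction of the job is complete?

51/62

Combined rate: 1/31 + 1/20 = (20 + 31)/620 = 51/620 per hour.
In 10 hours they complete 10·51/620 = 51/62 of the job.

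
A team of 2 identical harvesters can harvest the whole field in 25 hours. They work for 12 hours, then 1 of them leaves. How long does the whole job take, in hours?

One harvester does 1/50 of the job per hour.
After 12 hours with 2 harvesters, 12/25 is done (13/25 left).
With 1 harvester the rate is 1/50, so the rest takes 13/25 ÷ 1/50 = 26 hours.
Total = 12 + 26 = 38 hours.

38 hours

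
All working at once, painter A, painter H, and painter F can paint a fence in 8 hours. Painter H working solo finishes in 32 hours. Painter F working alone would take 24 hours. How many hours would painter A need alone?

96/5 hours

Combined rate is 1/8 per hour.
Known contribution: 1/32 + 1/24 = (3 + 4)/96 = 7/96 per hour.
So painter A's rate is 1/8 − 7/96 = 5/96, meaning 96/5 hours alone.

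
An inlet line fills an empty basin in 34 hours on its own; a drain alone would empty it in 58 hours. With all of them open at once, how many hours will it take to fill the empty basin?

493/6 hours

Net rate = 1/34 − 1/58 = (29 − 17)/986 = 12/986 = 6/493 per hour.
Filling time = 1 ÷ (6/493) = 493/6 hours.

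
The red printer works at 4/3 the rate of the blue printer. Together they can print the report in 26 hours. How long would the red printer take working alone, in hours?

Let the blue printer's rate be r; then the red printer's rate is (4/3)r, so together (4/3 + 1)r = (7/3)r = 1/26.
Thus r = 3/182 per hour.
The blue printer alone: 182/3 hours; the red printer alone: 91/2 hours.

91/2 hours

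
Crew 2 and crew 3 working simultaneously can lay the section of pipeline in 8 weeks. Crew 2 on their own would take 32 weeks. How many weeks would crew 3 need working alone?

Combined rate is 1/8 per week.
Known contribution: 1/32 per week.
So crew 3's rate is 1/8 − 1/32 = 3/32, meaning 32/3 weeks alone.

32/3 weeks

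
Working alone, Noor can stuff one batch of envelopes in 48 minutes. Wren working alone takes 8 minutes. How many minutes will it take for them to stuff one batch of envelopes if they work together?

With two workers the combined time is the product over the sum: 48·8/(48+8) = 384/56 = 48/7 minutes.

48/7 minutes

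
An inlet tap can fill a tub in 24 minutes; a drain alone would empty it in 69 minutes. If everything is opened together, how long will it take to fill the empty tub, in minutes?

184/5 minutes

Net rate = 1/24 − 1/69 = (23 − 8)/552 = 15/552 = 5/184 per minute.
Filling time = 1 ÷ (5/184) = 184/5 minutes.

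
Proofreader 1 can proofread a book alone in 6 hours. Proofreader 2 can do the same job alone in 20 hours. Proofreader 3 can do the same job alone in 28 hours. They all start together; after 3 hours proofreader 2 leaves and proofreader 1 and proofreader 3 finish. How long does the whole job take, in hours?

21/5 hours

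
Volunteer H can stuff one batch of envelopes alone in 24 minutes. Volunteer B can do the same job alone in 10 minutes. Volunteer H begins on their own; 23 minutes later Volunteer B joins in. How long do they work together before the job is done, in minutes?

5/17 minutes

In the first 23 minutes Volunteer H alone does 23/24 of the job, leaving 1/24.
Once everyone is working, combined rate: 1/24 + 1/10 = (5 + 12)/120 = 17/120 per minute.
Remaining 1/24 at 17/120 per minute takes 5/17 minutes.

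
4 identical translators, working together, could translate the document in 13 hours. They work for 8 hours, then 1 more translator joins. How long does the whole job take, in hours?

12 hours

One translator does 1/52 of the job per hour.
After 8 hours with 4 translators, 8/13 is done (5/13 left).
With 5 translators the rate is 5/52, so the rest takes 5/13 ÷ 5/52 = 4 hours.
Total = 8 + 4 = 12 hours.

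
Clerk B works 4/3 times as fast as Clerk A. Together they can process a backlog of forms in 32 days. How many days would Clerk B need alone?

56 days

Let Clerk A's rate be r; then Clerk B's rate is (4/3)r, so together (4/3 + 1)r = (7/3)r = 1/32.
Thus r = 3/224 per day.
Clerk A alone: 224/3 days; Clerk B alone: 56 days.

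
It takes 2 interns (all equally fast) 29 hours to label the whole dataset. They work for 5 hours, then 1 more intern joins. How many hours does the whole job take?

One intern does 1/58 of the job per hour.
After 5 hours with 2 interns, 5/29 is done (24/29 left).
With 3 interns the rate is 3/58, so the rest takes 24/29 ÷ 3/58 = 16 hours.
Total = 5 + 16 = 21 hours.

21 hours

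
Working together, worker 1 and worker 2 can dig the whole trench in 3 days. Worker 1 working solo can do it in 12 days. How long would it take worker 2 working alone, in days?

Combined rate is 1/3 per day.
Known contribution: 1/12 per day.
So worker 2's rate is 1/3 − 1/12 = 1/4, meaning 4 days alone.

4 days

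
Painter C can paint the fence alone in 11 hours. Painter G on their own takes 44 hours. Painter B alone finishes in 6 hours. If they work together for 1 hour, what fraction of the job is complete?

Combined rate: 1/11 + 1/44 + 1/6 = (12 + 3 + 22)/132 = 37/132 per hour.
In 1 hour they complete 1·37/132 = 37/132 of the job.

37/132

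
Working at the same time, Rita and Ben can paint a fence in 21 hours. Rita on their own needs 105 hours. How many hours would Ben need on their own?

105/4 hours

Combined rate is 1/21 per hour.
Known contribution: 1/105 per hour.
So Ben's rate is 1/21 − 1/105 = 4/105, meaning 105/4 hours alone.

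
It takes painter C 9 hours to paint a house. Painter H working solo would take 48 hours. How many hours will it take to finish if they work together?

144/19 hours

Combined rate: 1/9 + 1/48 = (16 + 3)/144 = 19/144 per hour.
Time = 1 ÷ (19/144) = 144/19 hours.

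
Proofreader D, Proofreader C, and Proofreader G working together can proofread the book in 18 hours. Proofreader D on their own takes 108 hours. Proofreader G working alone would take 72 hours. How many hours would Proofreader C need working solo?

Combined rate is 1/18 per hour.
Known contribution: 1/108 + 1/72 = (2 + 3)/216 = 5/216 per hour.
So Proofreader C's rate is 1/18 − 5/216 = 7/216, meaning 216/7 hours alone.

216/7 hours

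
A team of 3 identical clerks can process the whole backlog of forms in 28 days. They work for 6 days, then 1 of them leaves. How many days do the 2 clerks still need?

One clerk does 1/84 of the job per day.
After 6 days with 3 clerks, 3/14 is done (11/14 left).
With 2 clerks the rate is 2/84 = 1/42, so the rest takes 11/14 ÷ 1/42 = 33 days.

33 days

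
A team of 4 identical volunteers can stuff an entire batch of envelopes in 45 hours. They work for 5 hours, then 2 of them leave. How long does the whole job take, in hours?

One volunteer does 1/180 of the job per hour.
After 5 hours with 4 volunteers, 1/9 is done (8/9 left).
With 2 volunteers the rate is 2/180 = 1/90, so the rest takes 8/9 ÷ 1/90 = 80 hours.
Total = 5 + 80 = 85 hours.

85 hours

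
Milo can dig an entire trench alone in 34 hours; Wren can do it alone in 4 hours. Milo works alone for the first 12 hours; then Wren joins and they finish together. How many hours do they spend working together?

In 12 hours Milo does 12/34 = 6/17 of the job, leaving 11/17.
Milo and Wren together work at 19/68 per hour, so finishing takes 11/17 ÷ 19/68 = 44/19 hours.

44/19 hours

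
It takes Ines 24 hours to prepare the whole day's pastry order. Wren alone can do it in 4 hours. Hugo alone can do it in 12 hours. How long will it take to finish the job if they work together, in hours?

Combined rate: 1/24 + 1/4 + 1/12 = (1 + 6 + 2)/24 = 9/24 = 3/8 per hour.
Time = 1 ÷ (3/8) = 8/3 hours.

8/3 hours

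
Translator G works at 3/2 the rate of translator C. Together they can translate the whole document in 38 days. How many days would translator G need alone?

Let translator C's rate be r; then translator G's rate is (3/2)r, so together (3/2 + 1)r = (5/2)r = 1/38.
Thus r = 1/95 per day.
Translator C alone: 95 days; translator G alone: 190/3 days.

190/3 days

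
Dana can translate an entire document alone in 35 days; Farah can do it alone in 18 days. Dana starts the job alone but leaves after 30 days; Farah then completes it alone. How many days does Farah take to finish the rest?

In 30 days Dana does 30/35 = 6/7 of the job, leaving 1/7.
Farah works at 1/18 per day, so finishing takes 1/7 ÷ 1/18 = 18/7 days.

18/7 days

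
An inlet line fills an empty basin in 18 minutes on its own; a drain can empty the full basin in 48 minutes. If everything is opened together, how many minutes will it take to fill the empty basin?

144/5 minutes

Net rate = 1/18 − 1/48 = (8 − 3)/144 = 5/144 per minute.
Filling time = 1 ÷ (5/144) = 144/5 minutes.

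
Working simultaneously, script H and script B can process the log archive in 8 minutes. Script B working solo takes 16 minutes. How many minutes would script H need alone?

16 minutes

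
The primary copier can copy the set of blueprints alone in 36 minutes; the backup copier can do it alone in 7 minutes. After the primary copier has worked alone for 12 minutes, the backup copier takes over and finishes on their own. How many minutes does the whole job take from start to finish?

50/3 minutes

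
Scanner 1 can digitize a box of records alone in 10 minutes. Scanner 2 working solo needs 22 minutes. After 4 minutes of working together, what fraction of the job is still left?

Combined rate: 1/10 + 1/22 = (11 + 5)/110 = 16/110 = 8/55 per minute.
In 4 minutes they complete 4·8/55 = 32/55 of the job.
So 23/55 remains.

23/55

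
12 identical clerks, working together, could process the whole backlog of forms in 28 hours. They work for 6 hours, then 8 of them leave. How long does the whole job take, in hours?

One clerk does 1/336 of the job per hour.
After 6 hours with 12 clerks, 3/14 is done (11/14 left).
With 4 clerks the rate is 4/336 = 1/84, so the rest takes 11/14 ÷ 1/84 = 66 hours.
Total = 6 + 66 = 72 hours.

72 hours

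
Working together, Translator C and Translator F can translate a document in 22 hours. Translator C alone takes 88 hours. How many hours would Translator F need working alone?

88/3 hours

Combined rate is 1/22 per hour.
Known contribution: 1/88 per hour.
So Translator F's rate is 1/22 − 1/88 = 3/88, meaning 88/3 hours alone.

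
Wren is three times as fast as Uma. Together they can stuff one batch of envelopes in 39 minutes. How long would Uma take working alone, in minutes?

156 minutes

Let Uma's rate be r; then Wren's rate is 3r, so together (3 + 1)r = 4r = 1/39.
Thus r = 1/156 per minute.
Uma alone: 156 minutes; Wren alone: 52 minutes.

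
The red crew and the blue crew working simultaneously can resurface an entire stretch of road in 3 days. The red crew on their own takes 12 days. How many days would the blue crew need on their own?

Combined rate is 1/3 per day.
Known contribution: 1/12 per day.
So the blue crew's rate is 1/3 − 1/12 = 1/4, meaning 4 days alone.

4 days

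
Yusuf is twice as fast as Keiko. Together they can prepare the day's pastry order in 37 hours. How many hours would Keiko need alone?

111 hours

Let Keiko's rate be r; then Yusuf's rate is 2r, so together (2 + 1)r = 3r = 1/37.
Thus r = 1/111 per hour.
Keiko alone: 111 hours; Yusuf alone: 111/2 hours.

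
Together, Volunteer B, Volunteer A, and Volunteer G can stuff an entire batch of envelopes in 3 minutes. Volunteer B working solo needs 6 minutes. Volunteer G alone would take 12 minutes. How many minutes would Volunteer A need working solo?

12 minutes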